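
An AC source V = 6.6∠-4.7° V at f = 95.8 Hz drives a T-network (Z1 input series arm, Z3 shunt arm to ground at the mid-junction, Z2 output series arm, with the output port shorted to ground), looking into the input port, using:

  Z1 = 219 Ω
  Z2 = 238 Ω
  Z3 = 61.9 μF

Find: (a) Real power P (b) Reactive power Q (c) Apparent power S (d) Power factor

Step 1 — Angular frequency: ω = 2π·f = 2π·95.8 = 601.9 rad/s.
Step 2 — Component impedances:
  Z1: Z = R = 219 Ω
  Z2: Z = R = 238 Ω
  Z3: Z = 1/(jωC) = -j/(ω·C) = 0 - j26.84 Ω
Step 3 — With the output port shorted to ground, the output series arm Z2 runs from the junction to ground; the shunt arm Z3 also runs from the junction to ground. They appear in parallel: Z3 || Z2 = 2.989 - j26.5 Ω.
Step 4 — Series with input arm Z1: Z_in = Z1 + (Z3 || Z2) = 222 - j26.5 Ω = 223.6∠-6.8° Ω.
Step 5 — Source phasor: V = 6.6∠-4.7° V = 6.578 - j0.5408 V.
Step 6 — Current: I = V / Z = 0.0295 + j0.001086 A = 0.02952∠2.1° A.
Step 7 — Complex power: S = V·I* = 0.1935 - j0.0231 VA.
Step 8 — Real power: P = Re(S) = 0.1935 W.
Step 9 — Reactive power: Q = Im(S) = -0.0231 VAR.
Step 10 — Apparent power: |S| = 0.1948 VA.
Step 11 — Power factor: PF = P/|S| = 0.9929 (leading).

(a) P = 0.1935 W  (b) Q = -0.0231 VAR  (c) S = 0.1948 VA  (d) PF = 0.9929 (leading)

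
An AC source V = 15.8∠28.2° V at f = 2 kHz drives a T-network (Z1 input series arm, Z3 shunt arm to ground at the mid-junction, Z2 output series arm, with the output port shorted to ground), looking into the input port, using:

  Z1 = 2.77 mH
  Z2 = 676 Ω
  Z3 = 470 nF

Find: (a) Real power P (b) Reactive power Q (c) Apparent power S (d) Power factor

Step 1 — Angular frequency: ω = 2π·f = 2π·2000 = 1.257e+04 rad/s.
Step 2 — Component impedances:
  Z1: Z = jωL = j·1.257e+04·0.00277 = 0 + j34.81 Ω
  Z2: Z = R = 676 Ω
  Z3: Z = 1/(jωC) = -j/(ω·C) = 0 - j169.3 Ω
Step 3 — With the output port shorted to ground, the output series arm Z2 runs from the junction to ground; the shunt arm Z3 also runs from the junction to ground. They appear in parallel: Z3 || Z2 = 39.9 - j159.3 Ω.
Step 4 — Series with input arm Z1: Z_in = Z1 + (Z3 || Z2) = 39.9 - j124.5 Ω = 130.7∠-72.2° Ω.
Step 5 — Source phasor: V = 15.8∠28.2° V = 13.92 + j7.466 V.
Step 6 — Current: I = V / Z = -0.02188 + j0.1188 A = 0.1208∠100.4° A.
Step 7 — Complex power: S = V·I* = 0.5827 - j1.818 VA.
Step 8 — Real power: P = Re(S) = 0.5827 W.
Step 9 — Reactive power: Q = Im(S) = -1.818 VAR.
Step 10 — Apparent power: |S| = 1.909 VA.
Step 11 — Power factor: PF = P/|S| = 0.3052 (leading).

(a) P = 0.5827 W  (b) Q = -1.818 VAR  (c) S = 1.909 VA  (d) PF = 0.3052 (leading)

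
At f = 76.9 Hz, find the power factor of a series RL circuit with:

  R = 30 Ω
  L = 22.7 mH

Step 1 — Angular frequency: ω = 2π·f = 2π·76.9 = 483.2 rad/s.
Step 2 — Component impedances:
  R: Z = R = 30 Ω
  L: Z = jωL = j·483.2·0.0227 = 0 + j10.97 Ω
Step 3 — Series combination: Z_total = R + L = 30 + j10.97 Ω = 31.94∠20.1° Ω.
Step 4 — Power factor: PF = cos(φ) = Re(Z)/|Z| = 30/31.942 = 0.9392.
Step 5 — Type: Im(Z) = 10.97 ⇒ lagging (phase φ = 20.1°).

PF = 0.9392 (lagging, φ = 20.1°)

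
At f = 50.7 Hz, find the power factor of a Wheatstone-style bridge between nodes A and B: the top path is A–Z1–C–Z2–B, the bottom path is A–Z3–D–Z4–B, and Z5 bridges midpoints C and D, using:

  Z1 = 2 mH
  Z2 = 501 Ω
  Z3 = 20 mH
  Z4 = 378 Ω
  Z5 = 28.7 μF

Step 1 — Angular frequency: ω = 2π·f = 2π·50.7 = 318.6 rad/s.
Step 2 — Component impedances:
  Z1: Z = jωL = j·318.6·0.002 = 0 + j0.6371 Ω
  Z2: Z = R = 501 Ω
  Z3: Z = jωL = j·318.6·0.02 = 0 + j6.371 Ω
  Z4: Z = R = 378 Ω
  Z5: Z = 1/(jωC) = -j/(ω·C) = 0 - j109.4 Ω
Step 3 — Bridge requires nodal analysis (the Z5 bridge couples midpoints C and D, so the two paths cannot be reduced to a simple series/parallel combination). Setting node B to ground and injecting 1 A at node A, the 3-node admittance system at A, C, D solves to V_A = Z_AB = 215.5 + j2.298 Ω = 215.5∠0.6° Ω.
Step 4 — Power factor: PF = cos(φ) = Re(Z)/|Z| = 215.462/215.474 = 0.9999.
Step 5 — Type: Im(Z) = 2.298 ⇒ lagging (phase φ = 0.6°).

PF = 0.9999 (lagging, φ = 0.6°)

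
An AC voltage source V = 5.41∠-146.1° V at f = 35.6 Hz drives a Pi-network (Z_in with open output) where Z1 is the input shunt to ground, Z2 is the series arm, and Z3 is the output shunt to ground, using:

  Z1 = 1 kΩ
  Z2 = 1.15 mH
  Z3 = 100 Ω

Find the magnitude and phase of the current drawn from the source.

Step 1 — Angular frequency: ω = 2π·f = 2π·35.6 = 223.7 rad/s.
Step 2 — Component impedances:
  Z1: Z = R = 1000 Ω
  Z2: Z = jωL = j·223.7·0.00115 = 0 + j0.2572 Ω
  Z3: Z = R = 100 Ω
Step 3 — With open output, the series arm Z2 and the output shunt Z3 appear in series to ground: Z2 + Z3 = 100 + j0.2572 Ω.
Step 4 — Parallel with input shunt Z1: Z_in = Z1 || (Z2 + Z3) = 90.91 + j0.2126 Ω = 90.91∠0.1° Ω.
Step 5 — Source phasor: V = 5.41∠-146.1° V = -4.49 - j3.017 V.
Step 6 — Ohm's law: I = V / Z_total = (-4.49 - j3.017) / (90.91 + j0.2126) = -0.04947 - j0.03308 A.
Step 7 — Convert to polar: |I| = 0.05951 A, ∠I = -146.2°.

I = 0.05951∠-146.2° A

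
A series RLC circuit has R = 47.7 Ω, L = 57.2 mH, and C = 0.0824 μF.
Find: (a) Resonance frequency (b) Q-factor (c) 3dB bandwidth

Step 1 — Resonance: ω₀ = 1/√(LC) = 1/√(0.0572·8.24e-08) = 1.457e+04 rad/s.
Step 2 — f₀ = ω₀/(2π) = 2318 Hz.
Step 3 — Series Q: Q = ω₀L/R = 1.457e+04·0.0572/47.7 = 17.47.
Step 4 — Bandwidth: Δω = ω₀/Q = 833.9 rad/s; BW = Δω/(2π) = 132.7 Hz.

(a) f₀ = 2318 Hz  (b) Q = 17.47  (c) BW = 132.7 Hz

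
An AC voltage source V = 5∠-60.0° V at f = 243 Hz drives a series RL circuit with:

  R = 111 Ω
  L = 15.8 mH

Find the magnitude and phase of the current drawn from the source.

Step 1 — Angular frequency: ω = 2π·f = 2π·243 = 1527 rad/s.
Step 2 — Component impedances:
  R: Z = R = 111 Ω
  L: Z = jωL = j·1527·0.0158 = 0 + j24.12 Ω
Step 3 — Series combination: Z_total = R + L = 111 + j24.12 Ω = 113.6∠12.3° Ω.
Step 4 — Source phasor: V = 5∠-60.0° V = 2.5 - j4.33 V.
Step 5 — Ohm's law: I = V / Z_total = (2.5 - j4.33) / (111 + j24.12) = 0.01341 - j0.04192 A.
Step 6 — Convert to polar: |I| = 0.04402 A, ∠I = -72.3°.

I = 0.04402∠-72.3° A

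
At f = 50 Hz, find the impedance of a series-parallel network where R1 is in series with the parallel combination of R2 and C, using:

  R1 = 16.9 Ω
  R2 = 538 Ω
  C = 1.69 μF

Step 1 — Angular frequency: ω = 2π·f = 2π·50 = 314.2 rad/s.
Step 2 — Component impedances:
  R1: Z = R = 16.9 Ω
  R2: Z = R = 538 Ω
  C: Z = 1/(jωC) = -j/(ω·C) = 0 - j1883 Ω
Step 3 — Parallel branch: R2 || C = 1/(1/R2 + 1/C) = 497.4 - j142.1 Ω.
Step 4 — Series with R1: Z_total = R1 + (R2 || C) = 514.3 - j142.1 Ω = 533.6∠-15.4° Ω.

Z = 514.3 - j142.1 Ω = 533.6∠-15.4° Ω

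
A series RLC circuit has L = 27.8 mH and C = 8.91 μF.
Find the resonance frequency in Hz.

Step 1 — Resonance condition Im(Z)=0 gives ω₀ = 1/√(LC).
Step 2 — ω₀ = 1/√(0.0278·8.91e-06) = 2009 rad/s.
Step 3 — f₀ = ω₀/(2π) = 319.8 Hz.

f₀ = 319.8 Hz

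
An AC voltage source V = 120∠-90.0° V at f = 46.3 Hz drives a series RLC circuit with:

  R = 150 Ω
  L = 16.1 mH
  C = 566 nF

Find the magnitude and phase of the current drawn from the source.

Step 1 — Angular frequency: ω = 2π·f = 2π·46.3 = 290.9 rad/s.
Step 2 — Component impedances:
  R: Z = R = 150 Ω
  L: Z = jωL = j·290.9·0.0161 = 0 + j4.684 Ω
  C: Z = 1/(jωC) = -j/(ω·C) = 0 - j6073 Ω
Step 3 — Series combination: Z_total = R + L + C = 150 - j6069 Ω = 6070∠-88.6° Ω.
Step 4 — Source phasor: V = 120∠-90.0° V = 0 - j120 V.
Step 5 — Ohm's law: I = V / Z_total = (0 - j120) / (150 - j6069) = 0.01976 - j0.0004885 A.
Step 6 — Convert to polar: |I| = 0.01977 A, ∠I = -1.4°.

I = 0.01977∠-1.4° A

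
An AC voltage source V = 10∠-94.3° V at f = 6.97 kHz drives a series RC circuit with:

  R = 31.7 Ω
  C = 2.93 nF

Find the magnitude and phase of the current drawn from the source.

Step 1 — Angular frequency: ω = 2π·f = 2π·6970 = 4.379e+04 rad/s.
Step 2 — Component impedances:
  R: Z = R = 31.7 Ω
  C: Z = 1/(jωC) = -j/(ω·C) = 0 - j7793 Ω
Step 3 — Series combination: Z_total = R + C = 31.7 - j7793 Ω = 7793∠-89.8° Ω.
Step 4 — Source phasor: V = 10∠-94.3° V = -0.7498 - j9.972 V.
Step 5 — Ohm's law: I = V / Z_total = (-0.7498 - j9.972) / (31.7 - j7793) = 0.001279 - j0.0001014 A.
Step 6 — Convert to polar: |I| = 0.001283 A, ∠I = -4.5°.

I = 0.001283∠-4.5° A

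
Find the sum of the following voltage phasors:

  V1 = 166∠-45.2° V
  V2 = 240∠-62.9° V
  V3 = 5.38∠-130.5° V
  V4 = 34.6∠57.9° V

Step 1 — Convert each phasor to rectangular form:
  V1 = 166·(cos(-45.2°) + j·sin(-45.2°)) = 117 - j117.8 V
  V2 = 240·(cos(-62.9°) + j·sin(-62.9°)) = 109.3 - j213.7 V
  V3 = 5.38·(cos(-130.5°) + j·sin(-130.5°)) = -3.494 - j4.091 V
  V4 = 34.6·(cos(57.9°) + j·sin(57.9°)) = 18.39 + j29.31 V
Step 2 — Sum components: V_total = 241.2 - j306.2 V.
Step 3 — Convert to polar: |V_total| = 389.8 V, ∠V_total = -51.8°.

V_total = 389.8∠-51.8° V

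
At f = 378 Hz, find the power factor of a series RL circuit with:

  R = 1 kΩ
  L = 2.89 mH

Step 1 — Angular frequency: ω = 2π·f = 2π·378 = 2375 rad/s.
Step 2 — Component impedances:
  R: Z = R = 1000 Ω
  L: Z = jωL = j·2375·0.00289 = 0 + j6.864 Ω
Step 3 — Series combination: Z_total = R + L = 1000 + j6.864 Ω = 1000∠0.4° Ω.
Step 4 — Power factor: PF = cos(φ) = Re(Z)/|Z| = 1000/1000 = 1.
Step 5 — Type: Im(Z) = 6.864 ⇒ lagging (phase φ = 0.4°).

PF = 1 (lagging, φ = 0.4°)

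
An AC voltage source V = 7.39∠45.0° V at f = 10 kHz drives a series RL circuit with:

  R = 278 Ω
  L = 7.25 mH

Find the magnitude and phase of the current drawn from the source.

Step 1 — Angular frequency: ω = 2π·f = 2π·1e+04 = 6.283e+04 rad/s.
Step 2 — Component impedances:
  R: Z = R = 278 Ω
  L: Z = jωL = j·6.283e+04·0.00725 = 0 + j455.5 Ω
Step 3 — Series combination: Z_total = R + L = 278 + j455.5 Ω = 533.7∠58.6° Ω.
Step 4 — Source phasor: V = 7.39∠45.0° V = 5.226 + j5.226 V.
Step 5 — Ohm's law: I = V / Z_total = (5.226 + j5.226) / (278 + j455.5) = 0.01346 - j0.003257 A.
Step 6 — Convert to polar: |I| = 0.01385 A, ∠I = -13.6°.

I = 0.01385∠-13.6° A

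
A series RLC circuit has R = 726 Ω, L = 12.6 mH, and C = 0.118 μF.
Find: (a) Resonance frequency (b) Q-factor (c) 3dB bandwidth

Step 1 — Resonance: ω₀ = 1/√(LC) = 1/√(0.0126·1.18e-07) = 2.593e+04 rad/s.
Step 2 — f₀ = ω₀/(2π) = 4128 Hz.
Step 3 — Series Q: Q = ω₀L/R = 2.593e+04·0.0126/726 = 0.4501.
Step 4 — Bandwidth: Δω = ω₀/Q = 5.762e+04 rad/s; BW = Δω/(2π) = 9170 Hz.

(a) f₀ = 4128 Hz  (b) Q = 0.4501  (c) BW = 9170 Hz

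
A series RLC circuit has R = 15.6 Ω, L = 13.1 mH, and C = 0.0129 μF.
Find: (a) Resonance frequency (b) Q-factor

Step 1 — Resonance condition Im(Z)=0 gives ω₀ = 1/√(LC).
Step 2 — ω₀ = 1/√(0.0131·1.29e-08) = 7.693e+04 rad/s.
Step 3 — f₀ = ω₀/(2π) = 1.224e+04 Hz.
Step 4 — Series Q: Q = ω₀L/R = 7.693e+04·0.0131/15.6 = 64.6.

(a) f₀ = 1.224e+04 Hz  (b) Q = 64.6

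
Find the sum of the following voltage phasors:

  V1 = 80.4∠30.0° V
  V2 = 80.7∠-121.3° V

Step 1 — Convert each phasor to rectangular form:
  V1 = 80.4·(cos(30.0°) + j·sin(30.0°)) = 69.63 + j40.2 V
  V2 = 80.7·(cos(-121.3°) + j·sin(-121.3°)) = -41.93 - j68.95 V
Step 2 — Sum components: V_total = 27.7 - j28.75 V.
Step 3 — Convert to polar: |V_total| = 39.93 V, ∠V_total = -46.1°.

V_total = 39.93∠-46.1° V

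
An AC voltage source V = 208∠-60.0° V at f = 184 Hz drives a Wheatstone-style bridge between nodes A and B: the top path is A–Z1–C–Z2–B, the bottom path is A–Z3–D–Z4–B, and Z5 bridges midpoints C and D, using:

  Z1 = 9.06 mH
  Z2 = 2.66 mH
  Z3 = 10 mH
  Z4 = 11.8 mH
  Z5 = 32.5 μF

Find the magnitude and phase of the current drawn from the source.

Step 1 — Angular frequency: ω = 2π·f = 2π·184 = 1156 rad/s.
Step 2 — Component impedances:
  Z1: Z = jωL = j·1156·0.00906 = 0 + j10.47 Ω
  Z2: Z = jωL = j·1156·0.00266 = 0 + j3.075 Ω
  Z3: Z = jωL = j·1156·0.01 = 0 + j11.56 Ω
  Z4: Z = jωL = j·1156·0.0118 = 0 + j13.64 Ω
  Z5: Z = 1/(jωC) = -j/(ω·C) = 0 - j26.61 Ω
Step 3 — Bridge requires nodal analysis (the Z5 bridge couples midpoints C and D, so the two paths cannot be reduced to a simple series/parallel combination). Setting node B to ground and injecting 1 A at node A, the 3-node admittance system at A, C, D solves to V_A = Z_AB = 0 + j9.26 Ω = 9.26∠90.0° Ω.
Step 4 — Source phasor: V = 208∠-60.0° V = 104 - j180.1 V.
Step 5 — Ohm's law: I = V / Z_total = (104 - j180.1) / (0 + j9.26) = -19.45 - j11.23 A.
Step 6 — Convert to polar: |I| = 22.46 A, ∠I = -150.0°.

I = 22.46∠-150.0° A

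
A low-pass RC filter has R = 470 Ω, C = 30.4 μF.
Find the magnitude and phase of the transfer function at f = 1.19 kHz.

Step 1 — Angular frequency: ω = 2π·1190 = 7477 rad/s.
Step 2 — Transfer function: H(jω) = 1/(1 + jωRC).
Step 3 — Denominator: 1 + jωRC = 1 + j·7477·470·3.04e-05 = 1 + j106.8.
Step 4 — H = 8.761e-05 - j0.00936.
Step 5 — Magnitude: |H| = 0.00936 (-40.6 dB); phase: φ = -89.5°.

|H| = 0.00936 (-40.6 dB), φ = -89.5°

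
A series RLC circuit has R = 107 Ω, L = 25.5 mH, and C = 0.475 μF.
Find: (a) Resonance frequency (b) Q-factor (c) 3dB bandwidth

Step 1 — Resonance: ω₀ = 1/√(LC) = 1/√(0.0255·4.75e-07) = 9086 rad/s.
Step 2 — f₀ = ω₀/(2π) = 1446 Hz.
Step 3 — Series Q: Q = ω₀L/R = 9086·0.0255/107 = 2.165.
Step 4 — Bandwidth: Δω = ω₀/Q = 4196 rad/s; BW = Δω/(2π) = 667.8 Hz.

(a) f₀ = 1446 Hz  (b) Q = 2.165  (c) BW = 667.8 Hz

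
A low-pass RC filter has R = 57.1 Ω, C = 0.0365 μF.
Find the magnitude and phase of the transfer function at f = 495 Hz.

Step 1 — Angular frequency: ω = 2π·495 = 3110 rad/s.
Step 2 — Transfer function: H(jω) = 1/(1 + jωRC).
Step 3 — Denominator: 1 + jωRC = 1 + j·3110·57.1·3.65e-08 = 1 + j0.006482.
Step 4 — H = 1 - j0.006482.
Step 5 — Magnitude: |H| = 1 (-0.0 dB); phase: φ = -0.4°.

|H| = 1 (-0.0 dB), φ = -0.4°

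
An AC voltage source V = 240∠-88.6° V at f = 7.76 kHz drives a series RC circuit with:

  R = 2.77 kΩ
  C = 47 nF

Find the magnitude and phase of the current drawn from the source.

Step 1 — Angular frequency: ω = 2π·f = 2π·7760 = 4.876e+04 rad/s.
Step 2 — Component impedances:
  R: Z = R = 2770 Ω
  C: Z = 1/(jωC) = -j/(ω·C) = 0 - j436.4 Ω
Step 3 — Series combination: Z_total = R + C = 2770 - j436.4 Ω = 2804∠-9.0° Ω.
Step 4 — Source phasor: V = 240∠-88.6° V = 5.864 - j239.9 V.
Step 5 — Ohm's law: I = V / Z_total = (5.864 - j239.9) / (2770 - j436.4) = 0.01538 - j0.08419 A.
Step 6 — Convert to polar: |I| = 0.08559 A, ∠I = -79.6°.

I = 0.08559∠-79.6° A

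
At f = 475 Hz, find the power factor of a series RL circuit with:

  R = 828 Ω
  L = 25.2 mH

Step 1 — Angular frequency: ω = 2π·f = 2π·475 = 2985 rad/s.
Step 2 — Component impedances:
  R: Z = R = 828 Ω
  L: Z = jωL = j·2985·0.0252 = 0 + j75.21 Ω
Step 3 — Series combination: Z_total = R + L = 828 + j75.21 Ω = 831.4∠5.2° Ω.
Step 4 — Power factor: PF = cos(φ) = Re(Z)/|Z| = 828/831.4 = 0.9959.
Step 5 — Type: Im(Z) = 75.21 ⇒ lagging (phase φ = 5.2°).

PF = 0.9959 (lagging, φ = 5.2°)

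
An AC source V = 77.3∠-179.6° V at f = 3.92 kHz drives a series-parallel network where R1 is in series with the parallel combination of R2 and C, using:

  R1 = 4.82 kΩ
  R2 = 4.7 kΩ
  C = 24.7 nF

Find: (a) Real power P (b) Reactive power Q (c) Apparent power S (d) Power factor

Step 1 — Angular frequency: ω = 2π·f = 2π·3920 = 2.463e+04 rad/s.
Step 2 — Component impedances:
  R1: Z = R = 4820 Ω
  R2: Z = R = 4700 Ω
  C: Z = 1/(jωC) = -j/(ω·C) = 0 - j1644 Ω
Step 3 — Parallel branch: R2 || C = 1/(1/R2 + 1/C) = 512.2 - j1465 Ω.
Step 4 — Series with R1: Z_total = R1 + (R2 || C) = 5332 - j1465 Ω = 5530∠-15.4° Ω.
Step 5 — Source phasor: V = 77.3∠-179.6° V = -77.3 - j0.5397 V.
Step 6 — Current: I = V / Z = -0.01345 - j0.003797 A = 0.01398∠-164.2° A.
Step 7 — Complex power: S = V·I* = 1.042 - j0.2862 VA.
Step 8 — Real power: P = Re(S) = 1.042 W.
Step 9 — Reactive power: Q = Im(S) = -0.2862 VAR.
Step 10 — Apparent power: |S| = 1.081 VA.
Step 11 — Power factor: PF = P/|S| = 0.9643 (leading).

(a) P = 1.042 W  (b) Q = -0.2862 VAR  (c) S = 1.081 VA  (d) PF = 0.9643 (leading)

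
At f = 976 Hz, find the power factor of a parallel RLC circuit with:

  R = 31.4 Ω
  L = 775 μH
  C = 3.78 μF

Step 1 — Angular frequency: ω = 2π·f = 2π·976 = 6132 rad/s.
Step 2 — Component impedances:
  R: Z = R = 31.4 Ω
  L: Z = jωL = j·6132·0.000775 = 0 + j4.753 Ω
  C: Z = 1/(jωC) = -j/(ω·C) = 0 - j43.14 Ω
Step 3 — Parallel combination: 1/Z_total = 1/R + 1/L + 1/C; Z_total = 0.8829 + j5.191 Ω = 5.265∠80.3° Ω.
Step 4 — Power factor: PF = cos(φ) = Re(Z)/|Z| = 0.8829/5.265 = 0.1677.
Step 5 — Type: Im(Z) = 5.191 ⇒ lagging (phase φ = 80.3°).

PF = 0.1677 (lagging, φ = 80.3°)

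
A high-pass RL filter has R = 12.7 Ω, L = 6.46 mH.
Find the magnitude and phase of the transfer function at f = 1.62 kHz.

Step 1 — Angular frequency: ω = 2π·1620 = 1.018e+04 rad/s.
Step 2 — Transfer function: H(jω) = jωL/(R + jωL).
Step 3 — Numerator jωL = j·65.75; denominator R + jωL = 12.7 + j65.75.
Step 4 — H = 0.964 + j0.1862.
Step 5 — Magnitude: |H| = 0.9819 (-0.2 dB); phase: φ = 10.9°.

|H| = 0.9819 (-0.2 dB), φ = 10.9°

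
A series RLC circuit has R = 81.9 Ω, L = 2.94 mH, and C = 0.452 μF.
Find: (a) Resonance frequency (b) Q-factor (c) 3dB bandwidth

Step 1 — Resonance: ω₀ = 1/√(LC) = 1/√(0.00294·4.52e-07) = 2.743e+04 rad/s.
Step 2 — f₀ = ω₀/(2π) = 4366 Hz.
Step 3 — Series Q: Q = ω₀L/R = 2.743e+04·0.00294/81.9 = 0.9847.
Step 4 — Bandwidth: Δω = ω₀/Q = 2.786e+04 rad/s; BW = Δω/(2π) = 4434 Hz.

(a) f₀ = 4366 Hz  (b) Q = 0.9847  (c) BW = 4434 Hz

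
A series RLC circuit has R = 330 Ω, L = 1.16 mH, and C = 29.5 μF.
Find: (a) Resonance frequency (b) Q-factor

Step 1 — Resonance condition Im(Z)=0 gives ω₀ = 1/√(LC).
Step 2 — ω₀ = 1/√(0.00116·2.95e-05) = 5406 rad/s.
Step 3 — f₀ = ω₀/(2π) = 860.4 Hz.
Step 4 — Series Q: Q = ω₀L/R = 5406·0.00116/330 = 0.019.

(a) f₀ = 860.4 Hz  (b) Q = 0.019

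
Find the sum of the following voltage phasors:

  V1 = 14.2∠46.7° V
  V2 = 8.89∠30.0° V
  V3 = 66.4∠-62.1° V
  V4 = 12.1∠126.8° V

Step 1 — Convert each phasor to rectangular form:
  V1 = 14.2·(cos(46.7°) + j·sin(46.7°)) = 9.739 + j10.33 V
  V2 = 8.89·(cos(30.0°) + j·sin(30.0°)) = 7.699 + j4.445 V
  V3 = 66.4·(cos(-62.1°) + j·sin(-62.1°)) = 31.07 - j58.68 V
  V4 = 12.1·(cos(126.8°) + j·sin(126.8°)) = -7.248 + j9.689 V
Step 2 — Sum components: V_total = 41.26 - j34.21 V.
Step 3 — Convert to polar: |V_total| = 53.6 V, ∠V_total = -39.7°.

V_total = 53.6∠-39.7° V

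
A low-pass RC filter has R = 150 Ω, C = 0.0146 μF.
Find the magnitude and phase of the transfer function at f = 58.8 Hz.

Step 1 — Angular frequency: ω = 2π·58.8 = 369.5 rad/s.
Step 2 — Transfer function: H(jω) = 1/(1 + jωRC).
Step 3 — Denominator: 1 + jωRC = 1 + j·369.5·150·1.46e-08 = 1 + j0.0008091.
Step 4 — H = 1 - j0.0008091.
Step 5 — Magnitude: |H| = 1 (-0.0 dB); phase: φ = -0.0°.

|H| = 1 (-0.0 dB), φ = -0.0°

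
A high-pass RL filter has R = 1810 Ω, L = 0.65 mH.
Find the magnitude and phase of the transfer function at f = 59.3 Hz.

Step 1 — Angular frequency: ω = 2π·59.3 = 372.6 rad/s.
Step 2 — Transfer function: H(jω) = jωL/(R + jωL).
Step 3 — Numerator jωL = j·0.2422; denominator R + jωL = 1810 + j0.2422.
Step 4 — H = 1.79e-08 + j0.0001338.
Step 5 — Magnitude: |H| = 0.0001338 (-77.5 dB); phase: φ = 90.0°.

|H| = 0.0001338 (-77.5 dB), φ = 90.0°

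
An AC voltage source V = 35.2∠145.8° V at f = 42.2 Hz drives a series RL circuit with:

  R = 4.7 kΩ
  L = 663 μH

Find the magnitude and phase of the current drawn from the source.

Step 1 — Angular frequency: ω = 2π·f = 2π·42.2 = 265.2 rad/s.
Step 2 — Component impedances:
  R: Z = R = 4700 Ω
  L: Z = jωL = j·265.2·0.000663 = 0 + j0.1758 Ω
Step 3 — Series combination: Z_total = R + L = 4700 + j0.1758 Ω = 4700∠0.0° Ω.
Step 4 — Source phasor: V = 35.2∠145.8° V = -29.11 + j19.79 V.
Step 5 — Ohm's law: I = V / Z_total = (-29.11 + j19.79) / (4700 + j0.1758) = -0.006194 + j0.00421 A.
Step 6 — Convert to polar: |I| = 0.007489 A, ∠I = 145.8°.

I = 0.007489∠145.8° A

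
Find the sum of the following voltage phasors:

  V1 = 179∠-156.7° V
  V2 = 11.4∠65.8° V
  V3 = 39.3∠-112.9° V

Step 1 — Convert each phasor to rectangular form:
  V1 = 179·(cos(-156.7°) + j·sin(-156.7°)) = -164.4 - j70.8 V
  V2 = 11.4·(cos(65.8°) + j·sin(65.8°)) = 4.673 + j10.4 V
  V3 = 39.3·(cos(-112.9°) + j·sin(-112.9°)) = -15.29 - j36.2 V
Step 2 — Sum components: V_total = -175 - j96.61 V.
Step 3 — Convert to polar: |V_total| = 199.9 V, ∠V_total = -151.1°.

V_total = 199.9∠-151.1° V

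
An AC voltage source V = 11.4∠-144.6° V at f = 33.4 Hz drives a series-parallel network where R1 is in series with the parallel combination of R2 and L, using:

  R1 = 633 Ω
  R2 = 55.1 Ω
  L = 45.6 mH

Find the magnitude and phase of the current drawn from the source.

Step 1 — Angular frequency: ω = 2π·f = 2π·33.4 = 209.9 rad/s.
Step 2 — Component impedances:
  R1: Z = R = 633 Ω
  R2: Z = R = 55.1 Ω
  L: Z = jωL = j·209.9·0.0456 = 0 + j9.57 Ω
Step 3 — Parallel branch: R2 || L = 1/(1/R2 + 1/L) = 1.613 + j9.289 Ω.
Step 4 — Series with R1: Z_total = R1 + (R2 || L) = 634.6 + j9.289 Ω = 634.7∠0.8° Ω.
Step 5 — Source phasor: V = 11.4∠-144.6° V = -9.292 - j6.604 V.
Step 6 — Ohm's law: I = V / Z_total = (-9.292 - j6.604) / (634.6 + j9.289) = -0.01479 - j0.01019 A.
Step 7 — Convert to polar: |I| = 0.01796 A, ∠I = -145.4°.

I = 0.01796∠-145.4° A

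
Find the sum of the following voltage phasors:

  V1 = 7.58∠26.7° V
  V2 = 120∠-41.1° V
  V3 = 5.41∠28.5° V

Step 1 — Convert each phasor to rectangular form:
  V1 = 7.58·(cos(26.7°) + j·sin(26.7°)) = 6.772 + j3.406 V
  V2 = 120·(cos(-41.1°) + j·sin(-41.1°)) = 90.43 - j78.89 V
  V3 = 5.41·(cos(28.5°) + j·sin(28.5°)) = 4.754 + j2.581 V
Step 2 — Sum components: V_total = 102 - j72.9 V.
Step 3 — Convert to polar: |V_total| = 125.3 V, ∠V_total = -35.6°.

V_total = 125.3∠-35.6° V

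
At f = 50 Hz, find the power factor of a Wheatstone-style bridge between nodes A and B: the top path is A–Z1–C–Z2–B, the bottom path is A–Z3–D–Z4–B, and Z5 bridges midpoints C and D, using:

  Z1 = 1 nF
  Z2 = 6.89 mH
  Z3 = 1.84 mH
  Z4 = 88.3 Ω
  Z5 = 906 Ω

Step 1 — Angular frequency: ω = 2π·f = 2π·50 = 314.2 rad/s.
Step 2 — Component impedances:
  Z1: Z = 1/(jωC) = -j/(ω·C) = 0 - j3.183e+06 Ω
  Z2: Z = jωL = j·314.2·0.00689 = 0 + j2.165 Ω
  Z3: Z = jωL = j·314.2·0.00184 = 0 + j0.5781 Ω
  Z4: Z = R = 88.3 Ω
  Z5: Z = R = 906 Ω
Step 3 — Bridge requires nodal analysis (the Z5 bridge couples midpoints C and D, so the two paths cannot be reduced to a simple series/parallel combination). Setting node B to ground and injecting 1 A at node A, the 3-node admittance system at A, C, D solves to V_A = Z_AB = 80.46 + j0.5931 Ω = 80.46∠0.4° Ω.
Step 4 — Power factor: PF = cos(φ) = Re(Z)/|Z| = 80.46/80.46 = 1.
Step 5 — Type: Im(Z) = 0.5931 ⇒ lagging (phase φ = 0.4°).

PF = 1 (lagging, φ = 0.4°)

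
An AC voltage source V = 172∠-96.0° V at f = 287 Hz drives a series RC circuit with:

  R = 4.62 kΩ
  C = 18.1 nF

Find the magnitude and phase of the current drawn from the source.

Step 1 — Angular frequency: ω = 2π·f = 2π·287 = 1803 rad/s.
Step 2 — Component impedances:
  R: Z = R = 4620 Ω
  C: Z = 1/(jωC) = -j/(ω·C) = 0 - j3.064e+04 Ω
Step 3 — Series combination: Z_total = R + C = 4620 - j3.064e+04 Ω = 3.098e+04∠-81.4° Ω.
Step 4 — Source phasor: V = 172∠-96.0° V = -17.98 - j171.1 V.
Step 5 — Ohm's law: I = V / Z_total = (-17.98 - j171.1) / (4620 - j3.064e+04) = 0.005373 - j0.001397 A.
Step 6 — Convert to polar: |I| = 0.005551 A, ∠I = -14.6°.

I = 0.005551∠-14.6° A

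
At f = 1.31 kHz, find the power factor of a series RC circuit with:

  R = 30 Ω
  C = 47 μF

Step 1 — Angular frequency: ω = 2π·f = 2π·1310 = 8231 rad/s.
Step 2 — Component impedances:
  R: Z = R = 30 Ω
  C: Z = 1/(jωC) = -j/(ω·C) = 0 - j2.585 Ω
Step 3 — Series combination: Z_total = R + C = 30 - j2.585 Ω = 30.11∠-4.9° Ω.
Step 4 — Power factor: PF = cos(φ) = Re(Z)/|Z| = 30/30.11 = 0.9963.
Step 5 — Type: Im(Z) = -2.585 ⇒ leading (phase φ = -4.9°).

PF = 0.9963 (leading, φ = -4.9°)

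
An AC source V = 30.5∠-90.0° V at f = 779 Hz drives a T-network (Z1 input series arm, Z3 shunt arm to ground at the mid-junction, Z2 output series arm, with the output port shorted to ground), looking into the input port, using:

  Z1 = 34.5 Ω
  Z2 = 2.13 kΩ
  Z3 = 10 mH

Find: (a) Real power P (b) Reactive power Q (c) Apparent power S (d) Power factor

Step 1 — Angular frequency: ω = 2π·f = 2π·779 = 4895 rad/s.
Step 2 — Component impedances:
  Z1: Z = R = 34.5 Ω
  Z2: Z = R = 2130 Ω
  Z3: Z = jωL = j·4895·0.01 = 0 + j48.95 Ω
Step 3 — With the output port shorted to ground, the output series arm Z2 runs from the junction to ground; the shunt arm Z3 also runs from the junction to ground. They appear in parallel: Z3 || Z2 = 1.124 + j48.92 Ω.
Step 4 — Series with input arm Z1: Z_in = Z1 + (Z3 || Z2) = 35.62 + j48.92 Ω = 60.52∠53.9° Ω.
Step 5 — Source phasor: V = 30.5∠-90.0° V = 0 - j30.5 V.
Step 6 — Current: I = V / Z = -0.4074 - j0.2967 A = 0.504∠-143.9° A.
Step 7 — Complex power: S = V·I* = 9.049 + j12.43 VA.
Step 8 — Real power: P = Re(S) = 9.049 W.
Step 9 — Reactive power: Q = Im(S) = 12.43 VAR.
Step 10 — Apparent power: |S| = 15.37 VA.
Step 11 — Power factor: PF = P/|S| = 0.5887 (lagging).

(a) P = 9.049 W  (b) Q = 12.43 VAR  (c) S = 15.37 VA  (d) PF = 0.5887 (lagging)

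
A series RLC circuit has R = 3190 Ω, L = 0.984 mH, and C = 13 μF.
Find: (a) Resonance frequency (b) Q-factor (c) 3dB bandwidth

Step 1 — Resonance condition Im(Z)=0 gives ω₀ = 1/√(LC).
Step 2 — ω₀ = 1/√(0.000984·1.3e-05) = 8842 rad/s.
Step 3 — f₀ = ω₀/(2π) = 1407 Hz.
Step 4 — Series Q: Q = ω₀L/R = 8842·0.000984/3190 = 0.002727.
Step 5 — 3dB bandwidth: Δω = ω₀/Q = 3.242e+06 rad/s; BW = Δω/(2π) = 5.16e+05 Hz.

(a) f₀ = 1407 Hz  (b) Q = 0.002727  (c) BW = 5.16e+05 Hz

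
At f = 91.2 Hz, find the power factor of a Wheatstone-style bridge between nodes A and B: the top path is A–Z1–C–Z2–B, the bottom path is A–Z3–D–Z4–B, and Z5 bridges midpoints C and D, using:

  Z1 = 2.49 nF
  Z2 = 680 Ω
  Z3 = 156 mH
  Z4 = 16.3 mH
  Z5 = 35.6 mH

Step 1 — Angular frequency: ω = 2π·f = 2π·91.2 = 573 rad/s.
Step 2 — Component impedances:
  Z1: Z = 1/(jωC) = -j/(ω·C) = 0 - j7.009e+05 Ω
  Z2: Z = R = 680 Ω
  Z3: Z = jωL = j·573·0.156 = 0 + j89.39 Ω
  Z4: Z = jωL = j·573·0.0163 = 0 + j9.34 Ω
  Z5: Z = jωL = j·573·0.0356 = 0 + j20.4 Ω
Step 3 — Bridge requires nodal analysis (the Z5 bridge couples midpoints C and D, so the two paths cannot be reduced to a simple series/parallel combination). Setting node B to ground and injecting 1 A at node A, the 3-node admittance system at A, C, D solves to V_A = Z_AB = 0.128 + j98.74 Ω = 98.74∠89.9° Ω.
Step 4 — Power factor: PF = cos(φ) = Re(Z)/|Z| = 0.128/98.74 = 0.001296.
Step 5 — Type: Im(Z) = 98.74 ⇒ lagging (phase φ = 89.9°).

PF = 0.001296 (lagging, φ = 89.9°)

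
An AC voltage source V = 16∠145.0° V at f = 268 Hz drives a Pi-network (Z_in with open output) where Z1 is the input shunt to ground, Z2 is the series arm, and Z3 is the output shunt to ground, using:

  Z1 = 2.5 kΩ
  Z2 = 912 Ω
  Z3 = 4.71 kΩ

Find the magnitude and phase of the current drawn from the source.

Step 1 — Angular frequency: ω = 2π·f = 2π·268 = 1684 rad/s.
Step 2 — Component impedances:
  Z1: Z = R = 2500 Ω
  Z2: Z = R = 912 Ω
  Z3: Z = R = 4710 Ω
Step 3 — With open output, the series arm Z2 and the output shunt Z3 appear in series to ground: Z2 + Z3 = 5622 Ω.
Step 4 — Parallel with input shunt Z1: Z_in = Z1 || (Z2 + Z3) = 1730 Ω = 1730∠0.0° Ω.
Step 5 — Source phasor: V = 16∠145.0° V = -13.11 + j9.177 V.
Step 6 — Ohm's law: I = V / Z_total = (-13.11 + j9.177) / (1730) = -0.007574 + j0.005303 A.
Step 7 — Convert to polar: |I| = 0.009246 A, ∠I = 145.0°.

I = 0.009246∠145.0° A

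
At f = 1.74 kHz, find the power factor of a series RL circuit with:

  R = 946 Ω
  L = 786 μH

Step 1 — Angular frequency: ω = 2π·f = 2π·1740 = 1.093e+04 rad/s.
Step 2 — Component impedances:
  R: Z = R = 946 Ω
  L: Z = jωL = j·1.093e+04·0.000786 = 0 + j8.593 Ω
Step 3 — Series combination: Z_total = R + L = 946 + j8.593 Ω = 946∠0.5° Ω.
Step 4 — Power factor: PF = cos(φ) = Re(Z)/|Z| = 946/946 = 1.
Step 5 — Type: Im(Z) = 8.593 ⇒ lagging (phase φ = 0.5°).

PF = 1 (lagging, φ = 0.5°)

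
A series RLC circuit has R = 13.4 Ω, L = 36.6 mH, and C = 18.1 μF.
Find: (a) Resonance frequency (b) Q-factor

Step 1 — Resonance condition Im(Z)=0 gives ω₀ = 1/√(LC).
Step 2 — ω₀ = 1/√(0.0366·1.81e-05) = 1229 rad/s.
Step 3 — f₀ = ω₀/(2π) = 195.5 Hz.
Step 4 — Series Q: Q = ω₀L/R = 1229·0.0366/13.4 = 3.356.

(a) f₀ = 195.5 Hz  (b) Q = 3.356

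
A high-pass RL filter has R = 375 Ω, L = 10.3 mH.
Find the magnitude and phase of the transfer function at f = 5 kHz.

Step 1 — Angular frequency: ω = 2π·5000 = 3.142e+04 rad/s.
Step 2 — Transfer function: H(jω) = jωL/(R + jωL).
Step 3 — Numerator jωL = j·323.6; denominator R + jωL = 375 + j323.6.
Step 4 — H = 0.4268 + j0.4946.
Step 5 — Magnitude: |H| = 0.6533 (-3.7 dB); phase: φ = 49.2°.

|H| = 0.6533 (-3.7 dB), φ = 49.2°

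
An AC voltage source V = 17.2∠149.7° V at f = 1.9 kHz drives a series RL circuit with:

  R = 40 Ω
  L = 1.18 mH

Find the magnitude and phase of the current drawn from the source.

Step 1 — Angular frequency: ω = 2π·f = 2π·1900 = 1.194e+04 rad/s.
Step 2 — Component impedances:
  R: Z = R = 40 Ω
  L: Z = jωL = j·1.194e+04·0.00118 = 0 + j14.09 Ω
Step 3 — Series combination: Z_total = R + L = 40 + j14.09 Ω = 42.41∠19.4° Ω.
Step 4 — Source phasor: V = 17.2∠149.7° V = -14.85 + j8.678 V.
Step 5 — Ohm's law: I = V / Z_total = (-14.85 + j8.678) / (40 + j14.09) = -0.2623 + j0.3093 A.
Step 6 — Convert to polar: |I| = 0.4056 A, ∠I = 130.3°.

I = 0.4056∠130.3° A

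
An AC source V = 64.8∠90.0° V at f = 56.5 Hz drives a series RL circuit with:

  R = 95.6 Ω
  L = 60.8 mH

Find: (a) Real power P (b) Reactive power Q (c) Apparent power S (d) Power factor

Step 1 — Angular frequency: ω = 2π·f = 2π·56.5 = 355 rad/s.
Step 2 — Component impedances:
  R: Z = R = 95.6 Ω
  L: Z = jωL = j·355·0.0608 = 0 + j21.58 Ω
Step 3 — Series combination: Z_total = R + L = 95.6 + j21.58 Ω = 98.01∠12.7° Ω.
Step 4 — Source phasor: V = 64.8∠90.0° V = 0 + j64.8 V.
Step 5 — Current: I = V / Z = 0.1456 + j0.6449 A = 0.6612∠77.3° A.
Step 6 — Complex power: S = V·I* = 41.79 + j9.436 VA.
Step 7 — Real power: P = Re(S) = 41.79 W.
Step 8 — Reactive power: Q = Im(S) = 9.436 VAR.
Step 9 — Apparent power: |S| = 42.84 VA.
Step 10 — Power factor: PF = P/|S| = 0.9754 (lagging).

(a) P = 41.79 W  (b) Q = 9.436 VAR  (c) S = 42.84 VA  (d) PF = 0.9754 (lagging)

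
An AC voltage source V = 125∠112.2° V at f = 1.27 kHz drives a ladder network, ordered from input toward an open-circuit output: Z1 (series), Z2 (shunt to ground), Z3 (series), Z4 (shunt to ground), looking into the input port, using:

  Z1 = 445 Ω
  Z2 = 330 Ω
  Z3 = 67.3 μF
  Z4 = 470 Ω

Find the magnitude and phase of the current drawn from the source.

Step 1 — Angular frequency: ω = 2π·f = 2π·1270 = 7980 rad/s.
Step 2 — Component impedances:
  Z1: Z = R = 445 Ω
  Z2: Z = R = 330 Ω
  Z3: Z = 1/(jωC) = -j/(ω·C) = 0 - j1.862 Ω
  Z4: Z = R = 470 Ω
Step 3 — Ladder network (open output): work backward from the far end, alternating series and parallel combinations. Z_in = 638.9 - j0.3168 Ω = 638.9∠-0.0° Ω.
Step 4 — Source phasor: V = 125∠112.2° V = -47.23 + j115.7 V.
Step 5 — Ohm's law: I = V / Z_total = (-47.23 + j115.7) / (638.9 - j0.3168) = -0.07402 + j0.1811 A.
Step 6 — Convert to polar: |I| = 0.1957 A, ∠I = 112.2°.

I = 0.1957∠112.2° A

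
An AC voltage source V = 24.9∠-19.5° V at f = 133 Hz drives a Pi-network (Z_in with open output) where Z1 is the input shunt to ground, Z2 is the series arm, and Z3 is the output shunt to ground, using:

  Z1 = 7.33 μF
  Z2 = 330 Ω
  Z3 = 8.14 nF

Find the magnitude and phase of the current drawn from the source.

Step 1 — Angular frequency: ω = 2π·f = 2π·133 = 835.7 rad/s.
Step 2 — Component impedances:
  Z1: Z = 1/(jωC) = -j/(ω·C) = 0 - j163.3 Ω
  Z2: Z = R = 330 Ω
  Z3: Z = 1/(jωC) = -j/(ω·C) = 0 - j1.47e+05 Ω
Step 3 — With open output, the series arm Z2 and the output shunt Z3 appear in series to ground: Z2 + Z3 = 330 - j1.47e+05 Ω.
Step 4 — Parallel with input shunt Z1: Z_in = Z1 || (Z2 + Z3) = 0.0004061 - j163.1 Ω = 163.1∠-90.0° Ω.
Step 5 — Source phasor: V = 24.9∠-19.5° V = 23.47 - j8.312 V.
Step 6 — Ohm's law: I = V / Z_total = (23.47 - j8.312) / (0.0004061 - j163.1) = 0.05097 + j0.1439 A.
Step 7 — Convert to polar: |I| = 0.1527 A, ∠I = 70.5°.

I = 0.1527∠70.5° A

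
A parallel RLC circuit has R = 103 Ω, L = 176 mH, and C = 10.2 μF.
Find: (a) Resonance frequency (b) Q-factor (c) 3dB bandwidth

Step 1 — Resonance: ω₀ = 1/√(LC) = 1/√(0.176·1.02e-05) = 746.4 rad/s.
Step 2 — f₀ = ω₀/(2π) = 118.8 Hz.
Step 3 — Parallel Q: Q = R/(ω₀L) = 103/(746.4·0.176) = 0.7841.
Step 4 — Bandwidth: Δω = ω₀/Q = 951.8 rad/s; BW = Δω/(2π) = 151.5 Hz.

(a) f₀ = 118.8 Hz  (b) Q = 0.7841  (c) BW = 151.5 Hz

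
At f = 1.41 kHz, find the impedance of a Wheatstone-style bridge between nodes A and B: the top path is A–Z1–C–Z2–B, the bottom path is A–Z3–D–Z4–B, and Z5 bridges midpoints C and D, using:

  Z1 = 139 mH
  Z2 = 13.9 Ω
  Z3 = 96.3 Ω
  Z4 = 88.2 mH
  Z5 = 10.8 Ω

Step 1 — Angular frequency: ω = 2π·f = 2π·1410 = 8859 rad/s.
Step 2 — Component impedances:
  Z1: Z = jωL = j·8859·0.139 = 0 + j1231 Ω
  Z2: Z = R = 13.9 Ω
  Z3: Z = R = 96.3 Ω
  Z4: Z = jωL = j·8859·0.0882 = 0 + j781.4 Ω
  Z5: Z = R = 10.8 Ω
Step 3 — Bridge requires nodal analysis (the Z5 bridge couples midpoints C and D, so the two paths cannot be reduced to a simple series/parallel combination). Setting node B to ground and injecting 1 A at node A, the 3-node admittance system at A, C, D solves to V_A = Z_AB = 120.1 + j10.02 Ω = 120.5∠4.8° Ω.

Z = 120.1 + j10.02 Ω = 120.5∠4.8° Ω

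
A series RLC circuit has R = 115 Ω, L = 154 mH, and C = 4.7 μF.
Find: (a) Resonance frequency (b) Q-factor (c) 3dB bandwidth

Step 1 — Resonance: ω₀ = 1/√(LC) = 1/√(0.154·4.7e-06) = 1175 rad/s.
Step 2 — f₀ = ω₀/(2π) = 187.1 Hz.
Step 3 — Series Q: Q = ω₀L/R = 1175·0.154/115 = 1.574.
Step 4 — Bandwidth: Δω = ω₀/Q = 746.8 rad/s; BW = Δω/(2π) = 118.8 Hz.

(a) f₀ = 187.1 Hz  (b) Q = 1.574  (c) BW = 118.8 Hz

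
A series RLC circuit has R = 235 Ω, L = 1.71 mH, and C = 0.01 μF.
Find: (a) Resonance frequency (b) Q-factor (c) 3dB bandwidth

Step 1 — Resonance: ω₀ = 1/√(LC) = 1/√(0.00171·1e-08) = 2.418e+05 rad/s.
Step 2 — f₀ = ω₀/(2π) = 3.849e+04 Hz.
Step 3 — Series Q: Q = ω₀L/R = 2.418e+05·0.00171/235 = 1.76.
Step 4 — Bandwidth: Δω = ω₀/Q = 1.374e+05 rad/s; BW = Δω/(2π) = 2.187e+04 Hz.

(a) f₀ = 3.849e+04 Hz  (b) Q = 1.76  (c) BW = 2.187e+04 Hz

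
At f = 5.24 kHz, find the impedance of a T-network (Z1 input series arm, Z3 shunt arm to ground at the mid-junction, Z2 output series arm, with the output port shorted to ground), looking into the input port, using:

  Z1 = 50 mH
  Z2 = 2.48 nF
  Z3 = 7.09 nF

Step 1 — Angular frequency: ω = 2π·f = 2π·5240 = 3.292e+04 rad/s.
Step 2 — Component impedances:
  Z1: Z = jωL = j·3.292e+04·0.05 = 0 + j1646 Ω
  Z2: Z = 1/(jωC) = -j/(ω·C) = 0 - j1.225e+04 Ω
  Z3: Z = 1/(jωC) = -j/(ω·C) = 0 - j4284 Ω
Step 3 — With the output port shorted to ground, the output series arm Z2 runs from the junction to ground; the shunt arm Z3 also runs from the junction to ground. They appear in parallel: Z3 || Z2 = 0 - j3174 Ω.
Step 4 — Series with input arm Z1: Z_in = Z1 + (Z3 || Z2) = 0 - j1528 Ω = 1528∠-90.0° Ω.

Z = 0 - j1528 Ω = 1528∠-90.0° Ω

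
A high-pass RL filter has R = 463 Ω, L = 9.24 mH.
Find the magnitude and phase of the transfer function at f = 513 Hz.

Step 1 — Angular frequency: ω = 2π·513 = 3223 rad/s.
Step 2 — Transfer function: H(jω) = jωL/(R + jωL).
Step 3 — Numerator jωL = j·29.78; denominator R + jωL = 463 + j29.78.
Step 4 — H = 0.004121 + j0.06406.
Step 5 — Magnitude: |H| = 0.06419 (-23.9 dB); phase: φ = 86.3°.

|H| = 0.06419 (-23.9 dB), φ = 86.3°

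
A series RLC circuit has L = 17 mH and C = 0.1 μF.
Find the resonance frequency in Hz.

Step 1 — Resonance condition Im(Z)=0 gives ω₀ = 1/√(LC).
Step 2 — ω₀ = 1/√(0.017·1e-07) = 2.425e+04 rad/s.
Step 3 — f₀ = ω₀/(2π) = 3860 Hz.

f₀ = 3860 Hz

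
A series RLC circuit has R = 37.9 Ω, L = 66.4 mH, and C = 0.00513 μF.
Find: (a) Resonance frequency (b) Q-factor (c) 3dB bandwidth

Step 1 — Resonance condition Im(Z)=0 gives ω₀ = 1/√(LC).
Step 2 — ω₀ = 1/√(0.0664·5.13e-09) = 5.418e+04 rad/s.
Step 3 — f₀ = ω₀/(2π) = 8623 Hz.
Step 4 — Series Q: Q = ω₀L/R = 5.418e+04·0.0664/37.9 = 94.93.
Step 5 — 3dB bandwidth: Δω = ω₀/Q = 570.8 rad/s; BW = Δω/(2π) = 90.84 Hz.

(a) f₀ = 8623 Hz  (b) Q = 94.93  (c) BW = 90.84 Hz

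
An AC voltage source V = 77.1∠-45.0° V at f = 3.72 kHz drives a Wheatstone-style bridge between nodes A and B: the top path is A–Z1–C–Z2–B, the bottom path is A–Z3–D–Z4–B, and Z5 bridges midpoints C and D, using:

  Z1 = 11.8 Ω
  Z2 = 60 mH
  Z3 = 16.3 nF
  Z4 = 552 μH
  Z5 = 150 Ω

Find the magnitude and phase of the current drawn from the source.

Step 1 — Angular frequency: ω = 2π·f = 2π·3720 = 2.337e+04 rad/s.
Step 2 — Component impedances:
  Z1: Z = R = 11.8 Ω
  Z2: Z = jωL = j·2.337e+04·0.06 = 0 + j1402 Ω
  Z3: Z = 1/(jωC) = -j/(ω·C) = 0 - j2625 Ω
  Z4: Z = jωL = j·2.337e+04·0.000552 = 0 + j12.9 Ω
  Z5: Z = R = 150 Ω
Step 3 — Bridge requires nodal analysis (the Z5 bridge couples midpoints C and D, so the two paths cannot be reduced to a simple series/parallel combination). Setting node B to ground and injecting 1 A at node A, the 3-node admittance system at A, C, D solves to V_A = Z_AB = 158.7 + j18.57 Ω = 159.8∠6.7° Ω.
Step 4 — Source phasor: V = 77.1∠-45.0° V = 54.52 - j54.52 V.
Step 5 — Ohm's law: I = V / Z_total = (54.52 - j54.52) / (158.7 + j18.57) = 0.2992 - j0.3784 A.
Step 6 — Convert to polar: |I| = 0.4824 A, ∠I = -51.7°.

I = 0.4824∠-51.7° A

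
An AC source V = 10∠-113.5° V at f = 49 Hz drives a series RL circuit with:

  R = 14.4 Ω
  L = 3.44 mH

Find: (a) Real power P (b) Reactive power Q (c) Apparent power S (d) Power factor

Step 1 — Angular frequency: ω = 2π·f = 2π·49 = 307.9 rad/s.
Step 2 — Component impedances:
  R: Z = R = 14.4 Ω
  L: Z = jωL = j·307.9·0.00344 = 0 + j1.059 Ω
Step 3 — Series combination: Z_total = R + L = 14.4 + j1.059 Ω = 14.44∠4.2° Ω.
Step 4 — Source phasor: V = 10∠-113.5° V = -3.987 - j9.171 V.
Step 5 — Current: I = V / Z = -0.322 - j0.6132 A = 0.6926∠-117.7° A.
Step 6 — Complex power: S = V·I* = 6.907 + j0.508 VA.
Step 7 — Real power: P = Re(S) = 6.907 W.
Step 8 — Reactive power: Q = Im(S) = 0.508 VAR.
Step 9 — Apparent power: |S| = 6.926 VA.
Step 10 — Power factor: PF = P/|S| = 0.9973 (lagging).

(a) P = 6.907 W  (b) Q = 0.508 VAR  (c) S = 6.926 VA  (d) PF = 0.9973 (lagging)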